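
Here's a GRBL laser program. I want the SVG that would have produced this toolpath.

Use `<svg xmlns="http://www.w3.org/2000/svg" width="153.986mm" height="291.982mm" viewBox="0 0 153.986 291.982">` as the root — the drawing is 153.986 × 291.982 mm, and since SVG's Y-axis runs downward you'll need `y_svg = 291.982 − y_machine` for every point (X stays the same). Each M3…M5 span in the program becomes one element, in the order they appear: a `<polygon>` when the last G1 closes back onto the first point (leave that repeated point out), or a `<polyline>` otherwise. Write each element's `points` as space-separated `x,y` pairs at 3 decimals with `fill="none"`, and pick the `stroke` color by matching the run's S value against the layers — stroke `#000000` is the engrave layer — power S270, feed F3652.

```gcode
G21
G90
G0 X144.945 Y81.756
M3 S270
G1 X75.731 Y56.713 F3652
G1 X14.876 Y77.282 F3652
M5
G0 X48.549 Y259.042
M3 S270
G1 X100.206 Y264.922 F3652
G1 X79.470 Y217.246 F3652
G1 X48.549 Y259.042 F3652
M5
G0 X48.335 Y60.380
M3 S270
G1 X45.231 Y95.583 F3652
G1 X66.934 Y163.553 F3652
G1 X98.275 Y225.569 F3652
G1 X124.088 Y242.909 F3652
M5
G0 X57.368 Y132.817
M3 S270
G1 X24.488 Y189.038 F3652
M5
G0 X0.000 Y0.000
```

Each laser-on run becomes one SVG element. Flip Y back into SVG space with y_svg = 291.982 − y_machine. Every run uses S270, so all elements get stroke `#000000` (engrave).

Run 1: The run is open, so emit a `<polyline>` with points (Y-flipped): 144.945,210.226 75.731,235.269 14.876,214.700.

Run 2: The run returns to its start, so emit a `<polygon>` with points (Y-flipped): 48.549,32.940 100.206,27.060 79.470,74.736.

Run 3: The run is open, so emit a `<polyline>` with points (Y-flipped): 48.335,231.602 45.231,196.399 66.934,128.429 98.275,66.413 124.088,49.073.

Run 4: The run is open, so emit a `<polyline>` with points (Y-flipped): 57.368,159.165 24.488,102.944.

<svg xmlns="http://www.w3.org/2000/svg" width="153.986mm" height="291.982mm" viewBox="0 0 153.986 291.982">
  <polyline points="144.945,210.226 75.731,235.269 14.876,214.700" fill="none" stroke="#000000"/>
  <polygon points="48.549,32.940 100.206,27.060 79.470,74.736" fill="none" stroke="#000000"/>
  <polyline points="48.335,231.602 45.231,196.399 66.934,128.429 98.275,66.413 124.088,49.073" fill="none" stroke="#000000"/>
  <polyline points="57.368,159.165 24.488,102.944" fill="none" stroke="#000000"/>
</svg>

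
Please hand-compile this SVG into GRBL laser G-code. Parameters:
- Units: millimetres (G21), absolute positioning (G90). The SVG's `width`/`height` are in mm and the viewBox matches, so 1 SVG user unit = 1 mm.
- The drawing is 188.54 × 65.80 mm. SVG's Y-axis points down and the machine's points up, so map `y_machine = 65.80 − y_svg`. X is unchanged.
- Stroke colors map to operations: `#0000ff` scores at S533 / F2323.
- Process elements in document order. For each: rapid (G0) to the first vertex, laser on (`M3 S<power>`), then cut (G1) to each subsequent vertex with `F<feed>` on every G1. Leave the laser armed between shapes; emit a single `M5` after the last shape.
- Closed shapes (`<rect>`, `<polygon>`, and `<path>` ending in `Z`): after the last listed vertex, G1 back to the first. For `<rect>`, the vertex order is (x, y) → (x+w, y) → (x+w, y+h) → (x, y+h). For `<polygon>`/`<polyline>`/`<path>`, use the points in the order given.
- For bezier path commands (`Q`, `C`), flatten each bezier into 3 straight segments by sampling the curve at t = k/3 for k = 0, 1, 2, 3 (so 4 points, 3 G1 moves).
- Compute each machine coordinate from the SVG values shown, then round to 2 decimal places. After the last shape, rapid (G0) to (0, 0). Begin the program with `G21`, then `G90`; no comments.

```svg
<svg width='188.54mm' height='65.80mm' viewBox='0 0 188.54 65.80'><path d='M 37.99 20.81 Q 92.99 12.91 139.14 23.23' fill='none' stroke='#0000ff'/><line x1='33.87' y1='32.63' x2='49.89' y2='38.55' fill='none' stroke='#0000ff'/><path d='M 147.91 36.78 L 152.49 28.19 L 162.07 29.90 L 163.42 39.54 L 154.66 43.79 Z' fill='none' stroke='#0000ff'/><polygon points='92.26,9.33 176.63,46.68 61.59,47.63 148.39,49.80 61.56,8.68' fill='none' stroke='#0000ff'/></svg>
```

viewBox `0 0 188.54 65.80` with mm width/height → 1 unit = 1 mm. Flip: y_m = 65.80 − y_svg.

**Shape 1** — `<path>` quadratic bezier, stroke `#0000ff` → score (S533, F2323). Control points (SVG): P0=(37.99,20.81), P1=(92.99,12.91), P2=(139.14,23.23); sampled at t=k/3. Machine vertices: (37.99,44.99) → (73.67,48.23) → (107.39,47.43) → (139.14,42.57). Open path.

**Shape 2** — `<line>` line segment, stroke `#0000ff` → score (S533, F2323). Machine vertices: (33.87,33.17) → (49.89,27.25). Open path.

**Shape 3** — `<path>` regular polygon, stroke `#0000ff` → score (S533, F2323). Machine vertices: (147.91,29.02) → (152.49,37.61) → (162.07,35.90) → (163.42,26.26) → (154.66,22.01) → (147.91,29.02). Closed: final G1 returns to the first vertex.

**Shape 4** — `<polygon>` closed polygon, stroke `#0000ff` → score (S533, F2323). Machine vertices: (92.26,56.47) → (176.63,19.12) → (61.59,18.17) → (148.39,16.00) → (61.56,57.12) → (92.26,56.47). Closed: final G1 returns to the first vertex.

G21
G90
G0 X37.99 Y44.99
M3 S533
G1 X73.67 Y48.23 F2323
G1 X107.39 Y47.43 F2323
G1 X139.14 Y42.57 F2323
G0 X33.87 Y33.17
M3 S533
G1 X49.89 Y27.25 F2323
G0 X147.91 Y29.02
M3 S533
G1 X152.49 Y37.61 F2323
G1 X162.07 Y35.90 F2323
G1 X163.42 Y26.26 F2323
G1 X154.66 Y22.01 F2323
G1 X147.91 Y29.02 F2323
G0 X92.26 Y56.47
M3 S533
G1 X176.63 Y19.12 F2323
G1 X61.59 Y18.17 F2323
G1 X148.39 Y16.00 F2323
G1 X61.56 Y57.12 F2323
G1 X92.26 Y56.47 F2323
M5
G0 X0.00 Y0.00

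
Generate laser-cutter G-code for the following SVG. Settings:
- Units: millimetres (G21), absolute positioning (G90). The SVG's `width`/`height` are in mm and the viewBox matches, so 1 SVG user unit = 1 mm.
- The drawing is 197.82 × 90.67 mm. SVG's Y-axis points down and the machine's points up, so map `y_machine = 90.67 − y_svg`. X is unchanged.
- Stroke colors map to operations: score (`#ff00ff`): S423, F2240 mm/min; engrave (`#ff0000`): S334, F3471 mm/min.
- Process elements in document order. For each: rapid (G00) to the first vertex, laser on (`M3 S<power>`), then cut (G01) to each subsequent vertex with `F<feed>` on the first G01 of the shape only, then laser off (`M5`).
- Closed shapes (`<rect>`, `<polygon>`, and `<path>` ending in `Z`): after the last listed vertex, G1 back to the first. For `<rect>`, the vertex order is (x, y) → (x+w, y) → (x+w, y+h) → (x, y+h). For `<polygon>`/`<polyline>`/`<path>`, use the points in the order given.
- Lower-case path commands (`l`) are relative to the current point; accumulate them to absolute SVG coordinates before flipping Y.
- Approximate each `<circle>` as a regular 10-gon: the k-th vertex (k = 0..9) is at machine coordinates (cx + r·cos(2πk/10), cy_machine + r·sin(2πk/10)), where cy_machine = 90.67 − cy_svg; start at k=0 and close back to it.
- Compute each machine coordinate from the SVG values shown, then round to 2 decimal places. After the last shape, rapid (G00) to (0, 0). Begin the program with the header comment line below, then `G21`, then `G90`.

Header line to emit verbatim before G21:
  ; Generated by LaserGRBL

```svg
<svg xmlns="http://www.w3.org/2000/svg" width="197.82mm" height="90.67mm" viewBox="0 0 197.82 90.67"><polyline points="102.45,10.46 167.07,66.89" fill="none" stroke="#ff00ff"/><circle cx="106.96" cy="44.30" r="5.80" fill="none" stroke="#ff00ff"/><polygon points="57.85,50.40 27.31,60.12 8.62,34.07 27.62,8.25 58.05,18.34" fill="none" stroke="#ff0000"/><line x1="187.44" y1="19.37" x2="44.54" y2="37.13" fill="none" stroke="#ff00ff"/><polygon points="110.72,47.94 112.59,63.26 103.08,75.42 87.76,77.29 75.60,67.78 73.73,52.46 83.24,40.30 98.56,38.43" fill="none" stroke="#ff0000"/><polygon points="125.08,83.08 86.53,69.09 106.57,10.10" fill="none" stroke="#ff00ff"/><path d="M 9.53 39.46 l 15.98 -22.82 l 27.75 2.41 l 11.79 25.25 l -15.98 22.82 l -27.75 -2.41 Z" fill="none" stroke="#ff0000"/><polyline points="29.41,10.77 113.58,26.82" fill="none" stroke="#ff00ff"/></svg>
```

1 u = 1 mm; y_m = 90.67 − y.

[1] `<polyline>` line segment, #ff00ff→score S423 F2240: (102.45,80.21) → (167.07,23.78)

[2] `<circle>` circle, #ff00ff→score S423 F2240: (112.76,46.37) → (111.65,49.78) → (108.75,51.89) → (105.17,51.89) → (102.27,49.78) → (101.16,46.37) → (102.27,42.96) → (105.17,40.85) → (108.75,40.85) → (111.65,42.96) → (112.76,46.37) (closed)

[3] `<polygon>` regular polygon, #ff0000→engrave S334 F3471: (57.85,40.27) → (27.31,30.55) → (8.62,56.60) → (27.62,82.42) → (58.05,72.33) → (57.85,40.27) (closed)

[4] `<line>` line segment, #ff00ff→score S423 F2240: (187.44,71.30) → (44.54,53.54)

[5] `<polygon>` regular polygon, #ff0000→engrave S334 F3471: (110.72,42.73) → (112.59,27.41) → (103.08,15.25) → (87.76,13.38) → (75.60,22.89) → (73.73,38.21) → (83.24,50.37) → (98.56,52.24) → (110.72,42.73) (closed)

[6] `<polygon>` closed polygon, #ff00ff→score S423 F2240: (125.08,7.59) → (86.53,21.58) → (106.57,80.57) → (125.08,7.59) (closed)

[7] `<path>` regular polygon, #ff0000→engrave S334 F3471: (9.53,51.21) → (25.51,74.03) → (53.26,71.62) → (65.05,46.37) → (49.07,23.55) → (21.32,25.96) → (9.53,51.21) (closed)

[8] `<polyline>` line segment, #ff00ff→score S423 F2240: (29.41,79.90) → (113.58,63.85)

; Generated by LaserGRBL
G21
G90
G00 X102.45 Y80.21
M3 S423
G01 X167.07 Y23.78 F2240
M5
G00 X112.76 Y46.37
M3 S423
G01 X111.65 Y49.78 F2240
G01 X108.75 Y51.89
G01 X105.17 Y51.89
G01 X102.27 Y49.78
G01 X101.16 Y46.37
G01 X102.27 Y42.96
G01 X105.17 Y40.85
G01 X108.75 Y40.85
G01 X111.65 Y42.96
G01 X112.76 Y46.37
M5
G00 X57.85 Y40.27
M3 S334
G01 X27.31 Y30.55 F3471
G01 X8.62 Y56.60
G01 X27.62 Y82.42
G01 X58.05 Y72.33
G01 X57.85 Y40.27
M5
G00 X187.44 Y71.30
M3 S423
G01 X44.54 Y53.54 F2240
M5
G00 X110.72 Y42.73
M3 S334
G01 X112.59 Y27.41 F3471
G01 X103.08 Y15.25
G01 X87.76 Y13.38
G01 X75.60 Y22.89
G01 X73.73 Y38.21
G01 X83.24 Y50.37
G01 X98.56 Y52.24
G01 X110.72 Y42.73
M5
G00 X125.08 Y7.59
M3 S423
G01 X86.53 Y21.58 F2240
G01 X106.57 Y80.57
G01 X125.08 Y7.59
M5
G00 X9.53 Y51.21
M3 S334
G01 X25.51 Y74.03 F3471
G01 X53.26 Y71.62
G01 X65.05 Y46.37
G01 X49.07 Y23.55
G01 X21.32 Y25.96
G01 X9.53 Y51.21
M5
G00 X29.41 Y79.90
M3 S423
G01 X113.58 Y63.85 F2240
M5
G00 X0.00 Y0.00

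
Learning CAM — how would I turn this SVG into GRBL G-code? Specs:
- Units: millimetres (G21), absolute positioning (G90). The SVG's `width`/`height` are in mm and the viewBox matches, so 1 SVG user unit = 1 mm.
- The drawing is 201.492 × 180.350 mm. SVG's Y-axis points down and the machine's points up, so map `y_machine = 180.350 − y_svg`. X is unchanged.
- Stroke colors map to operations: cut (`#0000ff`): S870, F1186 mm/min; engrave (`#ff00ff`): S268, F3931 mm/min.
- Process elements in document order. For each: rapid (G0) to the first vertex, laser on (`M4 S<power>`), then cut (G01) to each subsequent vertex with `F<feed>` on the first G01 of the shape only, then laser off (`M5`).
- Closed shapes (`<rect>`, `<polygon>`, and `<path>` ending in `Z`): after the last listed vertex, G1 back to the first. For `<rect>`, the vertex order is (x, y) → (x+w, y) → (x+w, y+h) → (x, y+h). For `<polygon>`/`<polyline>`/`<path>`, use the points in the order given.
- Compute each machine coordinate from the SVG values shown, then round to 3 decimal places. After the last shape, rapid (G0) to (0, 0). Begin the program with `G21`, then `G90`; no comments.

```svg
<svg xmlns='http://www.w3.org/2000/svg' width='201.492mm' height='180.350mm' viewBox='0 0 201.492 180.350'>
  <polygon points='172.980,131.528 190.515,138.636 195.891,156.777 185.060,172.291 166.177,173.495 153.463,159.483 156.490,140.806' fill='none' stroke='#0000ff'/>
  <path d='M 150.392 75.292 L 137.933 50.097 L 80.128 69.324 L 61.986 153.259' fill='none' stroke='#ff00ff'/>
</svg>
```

viewBox `0 0 201.492 180.350` with mm width/height → 1 unit = 1 mm. Flip: y_m = 180.350 − y_svg.

**Shape 1** — `<polygon>` regular polygon, stroke `#0000ff` → cut (S870, F1186). Machine vertices: (172.980,48.822) → (190.515,41.714) → (195.891,23.573) → (185.060,8.059) → (166.177,6.855) → (153.463,20.867) → (156.490,39.544) → (172.980,48.822). Closed: final G1 returns to the first vertex.

**Shape 2** — `<path>` open polyline, stroke `#ff00ff` → engrave (S268, F3931). Machine vertices: (150.392,105.058) → (137.933,130.253) → (80.128,111.026) → (61.986,27.091). Open path.

G21
G90
G0 X172.980 Y48.822
M4 S870
G01 X190.515 Y41.714 F1186
G01 X195.891 Y23.573
G01 X185.060 Y8.059
G01 X166.177 Y6.855
G01 X153.463 Y20.867
G01 X156.490 Y39.544
G01 X172.980 Y48.822
M5
G0 X150.392 Y105.058
M4 S268
G01 X137.933 Y130.253 F3931
G01 X80.128 Y111.026
G01 X61.986 Y27.091
M5
G0 X0.000 Y0.000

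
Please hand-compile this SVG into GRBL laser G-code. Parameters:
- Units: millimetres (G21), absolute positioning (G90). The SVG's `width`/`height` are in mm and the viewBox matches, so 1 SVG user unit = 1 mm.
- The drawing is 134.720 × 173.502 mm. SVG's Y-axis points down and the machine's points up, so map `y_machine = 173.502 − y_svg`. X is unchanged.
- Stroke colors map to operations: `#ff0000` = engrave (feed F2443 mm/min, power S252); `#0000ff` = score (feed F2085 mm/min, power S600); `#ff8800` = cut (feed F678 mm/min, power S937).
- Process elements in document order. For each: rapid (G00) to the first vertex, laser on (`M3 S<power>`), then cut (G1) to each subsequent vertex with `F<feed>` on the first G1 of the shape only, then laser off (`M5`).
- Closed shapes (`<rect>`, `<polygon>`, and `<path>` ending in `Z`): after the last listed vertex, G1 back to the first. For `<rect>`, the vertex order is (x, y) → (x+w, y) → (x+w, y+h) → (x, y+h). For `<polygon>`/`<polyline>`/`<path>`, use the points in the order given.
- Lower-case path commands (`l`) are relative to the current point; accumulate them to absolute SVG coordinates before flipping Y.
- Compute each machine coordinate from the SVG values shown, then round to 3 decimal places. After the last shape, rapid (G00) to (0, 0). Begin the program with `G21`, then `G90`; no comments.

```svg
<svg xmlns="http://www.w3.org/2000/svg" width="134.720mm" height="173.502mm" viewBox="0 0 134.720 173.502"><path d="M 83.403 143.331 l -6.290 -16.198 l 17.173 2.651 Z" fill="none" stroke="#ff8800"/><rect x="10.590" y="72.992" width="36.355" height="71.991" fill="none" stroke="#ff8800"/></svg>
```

Since the viewBox matches the mm dimensions, user units are millimetres directly. The only transform is the Y-flip y_m = 173.502 − y_svg.

Shape 1 is a regular polygon drawn with `<path>`. Its stroke #ff8800 means cut at S937, F678. After flipping Y the toolpath is (83.403,30.171) → (77.113,46.369) → (94.286,43.718) → (83.403,30.171), returning to the start.

Shape 2 is a rectangle drawn with `<rect>`. Its stroke #ff8800 means cut at S937, F678. After flipping Y the toolpath is (10.590,100.510) → (46.945,100.510) → (46.945,28.519) → (10.590,28.519) → (10.590,100.510), returning to the start.

G21
G90
G00 X83.403 Y30.171
M3 S937
G1 X77.113 Y46.369 F678
G1 X94.286 Y43.718
G1 X83.403 Y30.171
M5
G00 X10.590 Y100.510
M3 S937
G1 X46.945 Y100.510 F678
G1 X46.945 Y28.519
G1 X10.590 Y28.519
G1 X10.590 Y100.510
M5
G00 X0.000 Y0.000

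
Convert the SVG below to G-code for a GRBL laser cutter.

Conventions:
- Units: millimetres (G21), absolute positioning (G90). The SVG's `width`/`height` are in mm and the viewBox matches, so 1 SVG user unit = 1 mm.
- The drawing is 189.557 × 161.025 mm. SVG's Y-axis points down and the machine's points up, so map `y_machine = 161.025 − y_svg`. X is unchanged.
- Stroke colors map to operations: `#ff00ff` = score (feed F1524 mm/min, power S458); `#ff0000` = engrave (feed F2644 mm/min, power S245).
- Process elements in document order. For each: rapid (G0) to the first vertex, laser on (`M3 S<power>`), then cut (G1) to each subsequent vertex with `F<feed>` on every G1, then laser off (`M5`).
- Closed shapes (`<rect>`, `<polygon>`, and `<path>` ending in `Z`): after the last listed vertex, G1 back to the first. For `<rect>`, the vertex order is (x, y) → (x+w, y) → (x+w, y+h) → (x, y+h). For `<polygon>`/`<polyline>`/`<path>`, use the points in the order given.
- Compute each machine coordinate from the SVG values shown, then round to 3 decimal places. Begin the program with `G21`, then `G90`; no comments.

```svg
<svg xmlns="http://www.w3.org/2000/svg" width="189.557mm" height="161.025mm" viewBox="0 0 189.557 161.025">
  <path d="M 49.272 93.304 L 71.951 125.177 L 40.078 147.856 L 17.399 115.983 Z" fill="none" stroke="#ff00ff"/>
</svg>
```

G21
G90
G0 X49.272 Y67.721
M3 S458
G1 X71.951 Y35.848 F1524
G1 X40.078 Y13.169 F1524
G1 X17.399 Y45.042 F1524
G1 X49.272 Y67.721 F1524
M5

viewBox `0 0 189.557 161.025` with mm width/height → 1 unit = 1 mm. Flip: y_m = 161.025 − y_svg.

**Shape 1** — `<path>` regular polygon, stroke `#ff00ff` → score (S458, F1524). Machine vertices: (49.272,67.721) → (71.951,35.848) → (40.078,13.169) → (17.399,45.042) → (49.272,67.721). Closed: final G1 returns to the first vertex.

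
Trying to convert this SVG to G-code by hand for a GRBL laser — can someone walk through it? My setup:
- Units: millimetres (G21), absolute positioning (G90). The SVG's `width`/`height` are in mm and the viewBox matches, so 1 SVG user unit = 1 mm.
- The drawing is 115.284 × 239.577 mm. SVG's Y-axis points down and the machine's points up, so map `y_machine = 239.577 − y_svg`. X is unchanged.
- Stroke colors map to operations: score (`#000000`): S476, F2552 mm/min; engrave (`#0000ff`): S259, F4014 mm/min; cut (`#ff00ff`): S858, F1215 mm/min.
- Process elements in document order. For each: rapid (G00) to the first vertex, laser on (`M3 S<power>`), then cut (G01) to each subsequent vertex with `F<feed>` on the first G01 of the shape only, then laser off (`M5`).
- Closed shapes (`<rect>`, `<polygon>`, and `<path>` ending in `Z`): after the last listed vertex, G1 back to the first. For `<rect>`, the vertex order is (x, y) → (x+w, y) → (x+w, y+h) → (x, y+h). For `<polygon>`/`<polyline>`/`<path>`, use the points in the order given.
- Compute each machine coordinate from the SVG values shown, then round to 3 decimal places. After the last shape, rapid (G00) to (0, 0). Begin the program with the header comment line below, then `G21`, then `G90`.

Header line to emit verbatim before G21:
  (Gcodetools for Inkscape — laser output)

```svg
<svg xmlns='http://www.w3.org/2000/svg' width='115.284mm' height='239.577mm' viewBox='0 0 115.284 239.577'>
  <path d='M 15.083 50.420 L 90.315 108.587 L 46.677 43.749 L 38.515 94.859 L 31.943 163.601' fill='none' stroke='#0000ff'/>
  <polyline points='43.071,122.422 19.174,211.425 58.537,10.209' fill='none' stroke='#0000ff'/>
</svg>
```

viewBox `0 0 115.284 239.577` with mm width/height → 1 unit = 1 mm. Flip: y_m = 239.577 − y_svg.

**Shape 1** — `<path>` open polyline, stroke `#0000ff` → engrave (S259, F4014). Machine vertices: (15.083,189.157) → (90.315,130.990) → (46.677,195.828) → (38.515,144.718) → (31.943,75.976). Open path.

**Shape 2** — `<polyline>` open polyline, stroke `#0000ff` → engrave (S259, F4014). Machine vertices: (43.071,117.155) → (19.174,28.152) → (58.537,229.368). Open path.

(Gcodetools for Inkscape — laser output)
G21
G90
G00 X15.083 Y189.157
M3 S259
G01 X90.315 Y130.990 F4014
G01 X46.677 Y195.828
G01 X38.515 Y144.718
G01 X31.943 Y75.976
M5
G00 X43.071 Y117.155
M3 S259
G01 X19.174 Y28.152 F4014
G01 X58.537 Y229.368
M5
G00 X0.000 Y0.000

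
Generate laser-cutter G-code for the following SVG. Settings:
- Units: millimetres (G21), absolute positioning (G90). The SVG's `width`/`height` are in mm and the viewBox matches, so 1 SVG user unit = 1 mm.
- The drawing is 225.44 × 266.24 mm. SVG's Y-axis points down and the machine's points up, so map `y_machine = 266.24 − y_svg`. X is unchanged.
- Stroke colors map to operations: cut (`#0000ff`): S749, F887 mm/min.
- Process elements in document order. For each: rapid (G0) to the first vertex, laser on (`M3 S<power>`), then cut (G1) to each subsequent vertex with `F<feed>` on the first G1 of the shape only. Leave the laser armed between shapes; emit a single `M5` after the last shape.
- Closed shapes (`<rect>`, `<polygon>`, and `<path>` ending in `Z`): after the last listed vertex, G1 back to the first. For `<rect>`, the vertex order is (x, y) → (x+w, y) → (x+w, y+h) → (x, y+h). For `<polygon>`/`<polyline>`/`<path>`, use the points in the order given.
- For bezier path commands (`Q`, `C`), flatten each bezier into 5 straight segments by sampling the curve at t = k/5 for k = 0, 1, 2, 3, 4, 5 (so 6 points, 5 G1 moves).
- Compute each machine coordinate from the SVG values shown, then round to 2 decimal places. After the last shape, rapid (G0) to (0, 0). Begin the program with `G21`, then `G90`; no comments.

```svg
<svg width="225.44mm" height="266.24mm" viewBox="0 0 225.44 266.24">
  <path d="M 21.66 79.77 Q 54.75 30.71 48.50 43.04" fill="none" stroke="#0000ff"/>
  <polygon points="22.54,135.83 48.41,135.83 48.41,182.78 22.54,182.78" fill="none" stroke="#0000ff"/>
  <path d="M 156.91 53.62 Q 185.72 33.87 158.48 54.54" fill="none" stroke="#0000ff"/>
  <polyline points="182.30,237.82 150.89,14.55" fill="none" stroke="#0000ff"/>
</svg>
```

G21
G90
G0 X21.66 Y186.47
M3 S749
G1 X33.32 Y203.64 F887
G1 X41.84 Y215.90
G1 X47.21 Y223.24
G1 X49.43 Y225.68
G1 X48.50 Y223.20
G0 X22.54 Y130.41
M3 S749
G1 X48.41 Y130.41 F887
G1 X48.41 Y83.46
G1 X22.54 Y83.46
G1 X22.54 Y130.41
G0 X156.91 Y212.62
M3 S749
G1 X166.19 Y218.90 F887
G1 X170.99 Y221.95
G1 X171.30 Y221.77
G1 X167.13 Y218.35
G1 X158.48 Y211.70
G0 X182.30 Y28.42
M3 S749
G1 X150.89 Y251.69 F887
M5
G0 X0.00 Y0.00

1 u = 1 mm; y_m = 266.24 − y.

[1] `<path>` quadratic bezier, #0000ff→cut S749 F887: (21.66,186.47) → (33.32,203.64) → (41.84,215.90) → (47.21,223.24) → (49.43,225.68) → (48.50,223.20)

[2] `<polygon>` rectangle, #0000ff→cut S749 F887: (22.54,130.41) → (48.41,130.41) → (48.41,83.46) → (22.54,83.46) → (22.54,130.41) (closed)

[3] `<path>` quadratic bezier, #0000ff→cut S749 F887: (156.91,212.62) → (166.19,218.90) → (170.99,221.95) → (171.30,221.77) → (167.13,218.35) → (158.48,211.70)

[4] `<polyline>` line segment, #0000ff→cut S749 F887: (182.30,28.42) → (150.89,251.69)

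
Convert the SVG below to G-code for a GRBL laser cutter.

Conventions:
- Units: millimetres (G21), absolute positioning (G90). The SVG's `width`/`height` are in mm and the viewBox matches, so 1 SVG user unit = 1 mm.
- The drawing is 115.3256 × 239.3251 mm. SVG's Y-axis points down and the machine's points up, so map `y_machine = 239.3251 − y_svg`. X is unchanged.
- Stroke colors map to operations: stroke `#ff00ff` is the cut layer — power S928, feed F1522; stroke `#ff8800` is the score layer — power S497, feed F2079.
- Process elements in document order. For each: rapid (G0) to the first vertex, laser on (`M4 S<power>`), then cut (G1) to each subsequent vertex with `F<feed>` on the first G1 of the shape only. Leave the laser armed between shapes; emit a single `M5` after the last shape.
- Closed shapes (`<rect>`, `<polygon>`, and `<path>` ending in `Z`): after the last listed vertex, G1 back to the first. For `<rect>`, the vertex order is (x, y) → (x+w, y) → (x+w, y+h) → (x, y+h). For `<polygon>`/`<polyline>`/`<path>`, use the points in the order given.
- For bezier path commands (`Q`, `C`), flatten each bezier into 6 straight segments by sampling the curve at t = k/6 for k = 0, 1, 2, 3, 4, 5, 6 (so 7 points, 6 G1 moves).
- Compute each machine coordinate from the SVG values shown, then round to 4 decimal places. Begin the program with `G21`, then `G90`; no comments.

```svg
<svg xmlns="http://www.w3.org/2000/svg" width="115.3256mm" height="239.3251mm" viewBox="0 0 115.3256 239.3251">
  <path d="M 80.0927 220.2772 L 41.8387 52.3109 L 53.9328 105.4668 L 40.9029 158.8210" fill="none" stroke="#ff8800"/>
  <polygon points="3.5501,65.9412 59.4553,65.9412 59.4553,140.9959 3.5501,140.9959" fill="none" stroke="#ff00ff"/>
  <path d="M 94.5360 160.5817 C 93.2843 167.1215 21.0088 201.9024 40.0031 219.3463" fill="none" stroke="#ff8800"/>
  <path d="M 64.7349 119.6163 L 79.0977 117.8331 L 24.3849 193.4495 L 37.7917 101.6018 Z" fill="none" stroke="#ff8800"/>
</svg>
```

viewBox `0 0 115.3256 239.3251` with mm width/height → 1 unit = 1 mm. Flip: y_m = 239.3251 − y_svg.

**Shape 1** — `<path>` open polyline, stroke `#ff8800` → score (S497, F2079). Machine vertices: (80.0927,19.0479) → (41.8387,187.0142) → (53.9328,133.8583) → (40.9029,80.5041). Open path.

**Shape 2** — `<polygon>` rectangle, stroke `#ff00ff` → cut (S928, F1522). Machine vertices: (3.5501,173.3839) → (59.4553,173.3839) → (59.4553,98.3292) → (3.5501,98.3292) → (3.5501,173.3839). Closed: final G1 returns to the first vertex.

**Shape 3** — `<path>` cubic bezier, stroke `#ff8800` → score (S497, F2079). Control points (SVG): P0=(94.5360,160.5817), P1=(93.2843,167.1215), P2=(21.0088,201.9024), P3=(40.0031,219.3463); sampled at t=k/6. Machine vertices: (94.5360,78.7434) → (88.7429,73.3311) → (75.6206,64.4780) → (59.6773,53.4501) → (45.4212,41.5136) → (37.3604,29.9345) → (40.0031,19.9788). Open path.

**Shape 4** — `<path>` closed polygon, stroke `#ff8800` → score (S497, F2079). Machine vertices: (64.7349,119.7088) → (79.0977,121.4920) → (24.3849,45.8756) → (37.7917,137.7233) → (64.7349,119.7088). Closed: final G1 returns to the first vertex.

G21
G90
G0 X80.0927 Y19.0479
M4 S497
G1 X41.8387 Y187.0142 F2079
G1 X53.9328 Y133.8583
G1 X40.9029 Y80.5041
G0 X3.5501 Y173.3839
M4 S928
G1 X59.4553 Y173.3839 F1522
G1 X59.4553 Y98.3292
G1 X3.5501 Y98.3292
G1 X3.5501 Y173.3839
G0 X94.5360 Y78.7434
M4 S497
G1 X88.7429 Y73.3311 F2079
G1 X75.6206 Y64.4780
G1 X59.6773 Y53.4501
G1 X45.4212 Y41.5136
G1 X37.3604 Y29.9345
G1 X40.0031 Y19.9788
G0 X64.7349 Y119.7088
M4 S497
G1 X79.0977 Y121.4920 F2079
G1 X24.3849 Y45.8756
G1 X37.7917 Y137.7233
G1 X64.7349 Y119.7088
M5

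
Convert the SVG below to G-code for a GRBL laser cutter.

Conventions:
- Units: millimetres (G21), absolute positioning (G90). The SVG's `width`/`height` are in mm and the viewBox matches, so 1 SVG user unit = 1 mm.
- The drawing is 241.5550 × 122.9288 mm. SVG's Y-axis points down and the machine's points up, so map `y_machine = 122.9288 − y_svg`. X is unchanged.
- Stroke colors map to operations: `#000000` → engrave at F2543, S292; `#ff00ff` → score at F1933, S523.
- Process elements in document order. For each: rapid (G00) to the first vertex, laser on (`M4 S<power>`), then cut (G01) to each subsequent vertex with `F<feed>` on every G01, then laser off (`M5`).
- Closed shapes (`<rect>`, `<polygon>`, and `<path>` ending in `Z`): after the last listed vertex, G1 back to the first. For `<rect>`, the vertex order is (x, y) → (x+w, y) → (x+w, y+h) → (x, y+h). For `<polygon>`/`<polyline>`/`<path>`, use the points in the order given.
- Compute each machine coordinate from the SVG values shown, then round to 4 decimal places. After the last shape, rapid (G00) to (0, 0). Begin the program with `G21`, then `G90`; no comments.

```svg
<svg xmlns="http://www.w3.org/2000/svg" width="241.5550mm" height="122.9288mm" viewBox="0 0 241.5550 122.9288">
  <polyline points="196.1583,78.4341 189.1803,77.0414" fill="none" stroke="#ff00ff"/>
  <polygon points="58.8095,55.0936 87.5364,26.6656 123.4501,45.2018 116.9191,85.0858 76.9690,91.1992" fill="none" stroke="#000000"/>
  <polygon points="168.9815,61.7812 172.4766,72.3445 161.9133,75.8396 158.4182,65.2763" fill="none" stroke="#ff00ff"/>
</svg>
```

G21
G90
G00 X196.1583 Y44.4947
M4 S523
G01 X189.1803 Y45.8874 F1933
M5
G00 X58.8095 Y67.8352
M4 S292
G01 X87.5364 Y96.2632 F2543
G01 X123.4501 Y77.7270 F2543
G01 X116.9191 Y37.8430 F2543
G01 X76.9690 Y31.7296 F2543
G01 X58.8095 Y67.8352 F2543
M5
G00 X168.9815 Y61.1476
M4 S523
G01 X172.4766 Y50.5843 F1933
G01 X161.9133 Y47.0892 F1933
G01 X158.4182 Y57.6525 F1933
G01 X168.9815 Y61.1476 F1933
M5
G00 X0.0000 Y0.0000

Since the viewBox matches the mm dimensions, user units are millimetres directly. The only transform is the Y-flip y_m = 122.9288 − y_svg.

Shape 1 is a line segment drawn with `<polyline>`. Its stroke #ff00ff means score at S523, F1933. After flipping Y the toolpath is (196.1583,44.4947) → (189.1803,45.8874).

Shape 2 is a regular polygon drawn with `<polygon>`. Its stroke #000000 means engrave at S292, F2543. After flipping Y the toolpath is (58.8095,67.8352) → (87.5364,96.2632) → (123.4501,77.7270) → (116.9191,37.8430) → (76.9690,31.7296) → (58.8095,67.8352), returning to the start.

Shape 3 is a regular polygon drawn with `<polygon>`. Its stroke #ff00ff means score at S523, F1933. After flipping Y the toolpath is (168.9815,61.1476) → (172.4766,50.5843) → (161.9133,47.0892) → (158.4182,57.6525) → (168.9815,61.1476), returning to the start.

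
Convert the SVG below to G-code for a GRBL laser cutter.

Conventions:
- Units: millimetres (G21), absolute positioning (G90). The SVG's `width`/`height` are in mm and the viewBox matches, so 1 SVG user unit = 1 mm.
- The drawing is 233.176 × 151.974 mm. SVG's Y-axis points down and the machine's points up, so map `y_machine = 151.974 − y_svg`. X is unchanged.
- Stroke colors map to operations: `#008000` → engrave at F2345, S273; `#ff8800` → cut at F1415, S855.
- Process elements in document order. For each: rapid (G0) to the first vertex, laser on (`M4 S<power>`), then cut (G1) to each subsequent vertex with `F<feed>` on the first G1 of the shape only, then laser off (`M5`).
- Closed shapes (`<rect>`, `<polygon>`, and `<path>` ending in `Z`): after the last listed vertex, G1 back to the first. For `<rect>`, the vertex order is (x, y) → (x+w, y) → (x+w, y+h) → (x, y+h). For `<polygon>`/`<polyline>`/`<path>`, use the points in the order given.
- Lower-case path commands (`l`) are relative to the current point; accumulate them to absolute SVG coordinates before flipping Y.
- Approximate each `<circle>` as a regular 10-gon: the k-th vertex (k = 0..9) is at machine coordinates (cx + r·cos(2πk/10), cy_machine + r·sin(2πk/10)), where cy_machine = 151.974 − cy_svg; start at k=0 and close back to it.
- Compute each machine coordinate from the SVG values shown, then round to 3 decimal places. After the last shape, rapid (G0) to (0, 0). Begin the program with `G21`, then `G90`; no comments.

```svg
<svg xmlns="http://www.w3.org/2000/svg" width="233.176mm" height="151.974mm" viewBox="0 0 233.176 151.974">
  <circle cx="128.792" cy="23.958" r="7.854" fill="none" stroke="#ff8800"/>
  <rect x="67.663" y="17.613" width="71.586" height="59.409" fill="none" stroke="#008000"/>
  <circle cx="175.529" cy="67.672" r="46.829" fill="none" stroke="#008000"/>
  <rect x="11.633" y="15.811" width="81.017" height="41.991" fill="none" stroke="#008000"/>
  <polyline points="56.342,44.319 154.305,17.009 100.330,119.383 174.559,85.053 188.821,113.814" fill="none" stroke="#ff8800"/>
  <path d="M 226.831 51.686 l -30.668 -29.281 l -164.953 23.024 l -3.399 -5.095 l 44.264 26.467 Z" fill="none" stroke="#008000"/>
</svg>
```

G21
G90
G0 X136.646 Y128.016
M4 S855
G1 X135.146 Y132.632 F1415
G1 X131.219 Y135.486
G1 X126.365 Y135.486
G1 X122.438 Y132.632
G1 X120.938 Y128.016
G1 X122.438 Y123.400
G1 X126.365 Y120.546
G1 X131.219 Y120.546
G1 X135.146 Y123.400
G1 X136.646 Y128.016
M5
G0 X67.663 Y134.361
M4 S273
G1 X139.249 Y134.361 F2345
G1 X139.249 Y74.952
G1 X67.663 Y74.952
G1 X67.663 Y134.361
M5
G0 X222.358 Y84.302
M4 S273
G1 X213.414 Y111.827 F2345
G1 X190.000 Y128.839
G1 X161.058 Y128.839
G1 X137.644 Y111.827
G1 X128.700 Y84.302
G1 X137.644 Y56.777
G1 X161.058 Y39.765
G1 X190.000 Y39.765
G1 X213.414 Y56.777
G1 X222.358 Y84.302
M5
G0 X11.633 Y136.163
M4 S273
G1 X92.650 Y136.163 F2345
G1 X92.650 Y94.172
G1 X11.633 Y94.172
G1 X11.633 Y136.163
M5
G0 X56.342 Y107.655
M4 S855
G1 X154.305 Y134.965 F1415
G1 X100.330 Y32.591
G1 X174.559 Y66.921
G1 X188.821 Y38.160
M5
G0 X226.831 Y100.288
M4 S273
G1 X196.163 Y129.569 F2345
G1 X31.210 Y106.545
G1 X27.811 Y111.640
G1 X72.075 Y85.173
G1 X226.831 Y100.288
M5
G0 X0.000 Y0.000

Since the viewBox matches the mm dimensions, user units are millimetres directly. The only transform is the Y-flip y_m = 151.974 − y_svg.

Shape 1 is a circle drawn with `<circle>`. Its stroke #ff8800 means cut at S855, F1415. After flipping Y the toolpath is (136.646,128.016) → (135.146,132.632) → (131.219,135.486) → (126.365,135.486) → (122.438,132.632) → (120.938,128.016) → (122.438,123.400) → (126.365,120.546) → (131.219,120.546) → (135.146,123.400) → (136.646,128.016), returning to the start.

Shape 2 is a rectangle drawn with `<rect>`. Its stroke #008000 means engrave at S273, F2345. After flipping Y the toolpath is (67.663,134.361) → (139.249,134.361) → (139.249,74.952) → (67.663,74.952) → (67.663,134.361), returning to the start.

Shape 3 is a circle drawn with `<circle>`. Its stroke #008000 means engrave at S273, F2345. After flipping Y the toolpath is (222.358,84.302) → (213.414,111.827) → (190.000,128.839) → (161.058,128.839) → (137.644,111.827) → (128.700,84.302) → (137.644,56.777) → (161.058,39.765) → (190.000,39.765) → (213.414,56.777) → (222.358,84.302), returning to the start.

Shape 4 is a rectangle drawn with `<rect>`. Its stroke #008000 means engrave at S273, F2345. After flipping Y the toolpath is (11.633,136.163) → (92.650,136.163) → (92.650,94.172) → (11.633,94.172) → (11.633,136.163), returning to the start.

Shape 5 is a open polyline drawn with `<polyline>`. Its stroke #ff8800 means cut at S855, F1415. After flipping Y the toolpath is (56.342,107.655) → (154.305,134.965) → (100.330,32.591) → (174.559,66.921) → (188.821,38.160).

Shape 6 is a closed polygon drawn with `<path>`. Its stroke #008000 means engrave at S273, F2345. After flipping Y the toolpath is (226.831,100.288) → (196.163,129.569) → (31.210,106.545) → (27.811,111.640) → (72.075,85.173) → (226.831,100.288), returning to the start.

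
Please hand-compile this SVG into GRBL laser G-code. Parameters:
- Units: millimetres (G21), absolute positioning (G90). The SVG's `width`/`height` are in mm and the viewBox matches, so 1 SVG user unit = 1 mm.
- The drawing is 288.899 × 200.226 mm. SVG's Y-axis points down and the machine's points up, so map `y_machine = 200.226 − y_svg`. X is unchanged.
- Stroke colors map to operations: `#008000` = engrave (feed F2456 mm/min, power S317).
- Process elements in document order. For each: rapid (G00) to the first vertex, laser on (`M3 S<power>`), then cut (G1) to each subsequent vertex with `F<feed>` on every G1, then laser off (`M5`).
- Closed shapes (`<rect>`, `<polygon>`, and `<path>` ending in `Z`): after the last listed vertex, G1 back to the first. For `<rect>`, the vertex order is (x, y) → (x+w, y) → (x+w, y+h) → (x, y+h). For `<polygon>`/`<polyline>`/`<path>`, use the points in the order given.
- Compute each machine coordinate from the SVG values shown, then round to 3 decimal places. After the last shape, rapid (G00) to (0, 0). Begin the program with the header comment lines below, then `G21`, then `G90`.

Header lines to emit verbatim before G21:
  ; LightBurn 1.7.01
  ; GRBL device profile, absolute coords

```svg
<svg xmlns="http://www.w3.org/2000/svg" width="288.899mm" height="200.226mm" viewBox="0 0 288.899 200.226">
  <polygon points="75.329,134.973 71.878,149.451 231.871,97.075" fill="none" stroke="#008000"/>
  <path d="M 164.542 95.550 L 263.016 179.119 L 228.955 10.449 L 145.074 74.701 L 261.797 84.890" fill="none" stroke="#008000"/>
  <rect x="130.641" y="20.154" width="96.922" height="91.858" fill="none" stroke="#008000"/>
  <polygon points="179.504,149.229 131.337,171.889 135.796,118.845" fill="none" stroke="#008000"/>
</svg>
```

; LightBurn 1.7.01
; GRBL device profile, absolute coords
G21
G90
G00 X75.329 Y65.253
M3 S317
G1 X71.878 Y50.775 F2456
G1 X231.871 Y103.151 F2456
G1 X75.329 Y65.253 F2456
M5
G00 X164.542 Y104.676
M3 S317
G1 X263.016 Y21.107 F2456
G1 X228.955 Y189.777 F2456
G1 X145.074 Y125.525 F2456
G1 X261.797 Y115.336 F2456
M5
G00 X130.641 Y180.072
M3 S317
G1 X227.563 Y180.072 F2456
G1 X227.563 Y88.214 F2456
G1 X130.641 Y88.214 F2456
G1 X130.641 Y180.072 F2456
M5
G00 X179.504 Y50.997
M3 S317
G1 X131.337 Y28.337 F2456
G1 X135.796 Y81.381 F2456
G1 X179.504 Y50.997 F2456
M5
G00 X0.000 Y0.000

Since the viewBox matches the mm dimensions, user units are millimetres directly. The only transform is the Y-flip y_m = 200.226 − y_svg.

Shape 1 is a closed polygon drawn with `<polygon>`. Its stroke #008000 means engrave at S317, F2456. After flipping Y the toolpath is (75.329,65.253) → (71.878,50.775) → (231.871,103.151) → (75.329,65.253), returning to the start.

Shape 2 is a open polyline drawn with `<path>`. Its stroke #008000 means engrave at S317, F2456. After flipping Y the toolpath is (164.542,104.676) → (263.016,21.107) → (228.955,189.777) → (145.074,125.525) → (261.797,115.336).

Shape 3 is a rectangle drawn with `<rect>`. Its stroke #008000 means engrave at S317, F2456. After flipping Y the toolpath is (130.641,180.072) → (227.563,180.072) → (227.563,88.214) → (130.641,88.214) → (130.641,180.072), returning to the start.

Shape 4 is a regular polygon drawn with `<polygon>`. Its stroke #008000 means engrave at S317, F2456. After flipping Y the toolpath is (179.504,50.997) → (131.337,28.337) → (135.796,81.381) → (179.504,50.997), returning to the start.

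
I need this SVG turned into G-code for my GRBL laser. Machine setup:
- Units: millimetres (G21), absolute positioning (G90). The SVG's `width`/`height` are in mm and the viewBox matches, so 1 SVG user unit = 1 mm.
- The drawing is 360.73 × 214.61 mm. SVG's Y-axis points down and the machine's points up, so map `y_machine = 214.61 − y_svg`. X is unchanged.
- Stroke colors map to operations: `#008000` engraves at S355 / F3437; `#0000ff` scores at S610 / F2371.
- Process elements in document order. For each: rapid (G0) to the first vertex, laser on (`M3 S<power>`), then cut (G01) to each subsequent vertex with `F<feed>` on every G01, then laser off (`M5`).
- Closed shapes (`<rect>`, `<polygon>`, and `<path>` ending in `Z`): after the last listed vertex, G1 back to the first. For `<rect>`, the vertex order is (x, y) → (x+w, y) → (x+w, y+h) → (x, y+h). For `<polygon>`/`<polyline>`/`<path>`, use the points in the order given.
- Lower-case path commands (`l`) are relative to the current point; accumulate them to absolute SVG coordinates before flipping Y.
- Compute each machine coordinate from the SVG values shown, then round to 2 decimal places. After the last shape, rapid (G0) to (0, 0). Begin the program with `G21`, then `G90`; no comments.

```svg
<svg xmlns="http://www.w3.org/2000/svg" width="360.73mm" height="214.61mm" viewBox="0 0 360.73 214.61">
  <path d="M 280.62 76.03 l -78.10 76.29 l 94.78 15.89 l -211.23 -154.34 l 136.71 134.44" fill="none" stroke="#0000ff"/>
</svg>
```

viewBox `0 0 360.73 214.61` with mm width/height → 1 unit = 1 mm. Flip: y_m = 214.61 − y_svg.

**Shape 1** — `<path>` open polyline, stroke `#0000ff` → score (S610, F2371). Machine vertices: (280.62,138.58) → (202.52,62.29) → (297.30,46.40) → (86.07,200.74) → (222.78,66.30). Open path.

G21
G90
G0 X280.62 Y138.58
M3 S610
G01 X202.52 Y62.29 F2371
G01 X297.30 Y46.40 F2371
G01 X86.07 Y200.74 F2371
G01 X222.78 Y66.30 F2371
M5
G0 X0.00 Y0.00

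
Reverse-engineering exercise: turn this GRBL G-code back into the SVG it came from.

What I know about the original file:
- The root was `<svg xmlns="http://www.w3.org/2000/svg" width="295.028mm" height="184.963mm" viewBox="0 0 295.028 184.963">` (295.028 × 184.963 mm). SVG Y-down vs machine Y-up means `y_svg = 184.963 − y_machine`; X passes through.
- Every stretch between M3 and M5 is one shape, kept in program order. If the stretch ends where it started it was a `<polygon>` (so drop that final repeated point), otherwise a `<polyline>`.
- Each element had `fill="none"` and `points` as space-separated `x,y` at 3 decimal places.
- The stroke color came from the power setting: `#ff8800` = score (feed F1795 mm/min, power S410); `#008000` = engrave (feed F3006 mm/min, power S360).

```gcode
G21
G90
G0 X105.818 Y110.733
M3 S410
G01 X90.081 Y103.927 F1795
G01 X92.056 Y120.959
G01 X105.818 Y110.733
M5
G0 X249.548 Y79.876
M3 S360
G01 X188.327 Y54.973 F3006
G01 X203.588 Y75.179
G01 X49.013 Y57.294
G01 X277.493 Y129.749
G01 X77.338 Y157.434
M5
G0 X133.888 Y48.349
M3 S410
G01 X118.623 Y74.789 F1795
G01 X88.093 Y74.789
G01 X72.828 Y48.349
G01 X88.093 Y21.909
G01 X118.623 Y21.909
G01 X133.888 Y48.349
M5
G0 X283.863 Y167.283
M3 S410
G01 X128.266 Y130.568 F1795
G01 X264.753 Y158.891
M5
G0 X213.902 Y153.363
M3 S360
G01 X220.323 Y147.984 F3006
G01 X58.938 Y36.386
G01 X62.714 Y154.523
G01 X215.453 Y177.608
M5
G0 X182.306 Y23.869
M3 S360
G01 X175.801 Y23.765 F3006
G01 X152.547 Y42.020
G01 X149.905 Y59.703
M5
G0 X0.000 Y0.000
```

Machine Y-up, SVG Y-down with viewBox height 184.963, so y_svg = 184.963 − y_machine; X carries over.

Run 1: power S410 maps to stroke `#ff8800` (score). The run returns to its start, so emit a `<polygon>` with points (Y-flipped): 105.818,74.230 90.081,81.036 92.056,64.004.

Run 2: the run's S360 means `#008000` (engrave). The run is open, so emit a `<polyline>` with points (Y-flipped): 249.548,105.087 188.327,129.990 203.588,109.784 49.013,127.669 277.493,55.214 77.338,27.529.

Run 3: the run's S410 means `#ff8800` (score). The run returns to its start, so emit a `<polygon>` with points (Y-flipped): 133.888,136.614 118.623,110.174 88.093,110.174 72.828,136.614 88.093,163.054 118.623,163.054.

Run 4: power S410 maps to stroke `#ff8800` (score). The run is open, so emit a `<polyline>` with points (Y-flipped): 283.863,17.680 128.266,54.395 264.753,26.072.

Run 5: the run's S360 means `#008000` (engrave). The run is open, so emit a `<polyline>` with points (Y-flipped): 213.902,31.600 220.323,36.979 58.938,148.577 62.714,30.440 215.453,7.355.

Run 6: power S360 maps to stroke `#008000` (engrave). The run is open, so emit a `<polyline>` with points (Y-flipped): 182.306,161.094 175.801,161.198 152.547,142.943 149.905,125.260.

<svg xmlns="http://www.w3.org/2000/svg" width="295.028mm" height="184.963mm" viewBox="0 0 295.028 184.963">
  <polygon points="105.818,74.230 90.081,81.036 92.056,64.004" fill="none" stroke="#ff8800"/>
  <polyline points="249.548,105.087 188.327,129.990 203.588,109.784 49.013,127.669 277.493,55.214 77.338,27.529" fill="none" stroke="#008000"/>
  <polygon points="133.888,136.614 118.623,110.174 88.093,110.174 72.828,136.614 88.093,163.054 118.623,163.054" fill="none" stroke="#ff8800"/>
  <polyline points="283.863,17.680 128.266,54.395 264.753,26.072" fill="none" stroke="#ff8800"/>
  <polyline points="213.902,31.600 220.323,36.979 58.938,148.577 62.714,30.440 215.453,7.355" fill="none" stroke="#008000"/>
  <polyline points="182.306,161.094 175.801,161.198 152.547,142.943 149.905,125.260" fill="none" stroke="#008000"/>
</svg>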